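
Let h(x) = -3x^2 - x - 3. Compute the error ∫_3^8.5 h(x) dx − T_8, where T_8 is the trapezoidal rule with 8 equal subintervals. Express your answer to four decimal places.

Exact integral: ∫_3^8.5 h(x) dx = -635.25.
T_8 ≈ -636.549805.
Error ≈ -635.25 − (-636.549805) ≈ 1.2998.

1.2998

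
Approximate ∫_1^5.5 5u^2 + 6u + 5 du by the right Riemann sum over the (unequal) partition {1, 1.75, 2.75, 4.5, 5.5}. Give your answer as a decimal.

504.859375

Subinterval widths: 0.75, 1, 1.75, 1.
Right endpoints: 1.75, 2.75, 4.5, 5.5.
f(1.75) = 30.8125, f(2.75) = 59.3125, f(4.5) = 133.25, f(5.5) = 189.25.
Sum = Σ Δu_i · f(u_i).
Sum = 504.859375.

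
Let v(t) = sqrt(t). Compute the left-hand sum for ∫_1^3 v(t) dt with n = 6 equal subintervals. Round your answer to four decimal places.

Δt = (3 − 1)/6 = 1/3.
Left endpoints: 1, 4/3, 5/3, 2, 7/3, 8/3.
v(1) ≈ 1.0000, v(4/3) ≈ 1.1547, v(5/3) ≈ 1.2910, v(2) ≈ 1.4142, v(7/3) ≈ 1.5275, v(8/3) ≈ 1.6330.
Sum = Δt · [v(1) + v(4/3) + v(5/3) + ...].
Sum ≈ 2.6735.

2.6735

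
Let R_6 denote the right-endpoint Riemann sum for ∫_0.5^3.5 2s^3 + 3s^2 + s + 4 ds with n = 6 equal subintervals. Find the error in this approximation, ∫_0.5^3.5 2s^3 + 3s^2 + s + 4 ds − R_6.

-33

Exact integral: ∫_0.5^3.5 f(s) ds = 135.75.
R_6 = 168.75.
Error = 135.75 − 168.75 = -33.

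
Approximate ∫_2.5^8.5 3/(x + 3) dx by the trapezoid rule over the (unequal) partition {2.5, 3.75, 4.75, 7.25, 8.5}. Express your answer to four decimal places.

Subinterval widths: 1.25, 1, 2.5, 1.25.
f(2.5) = 6/11, f(3.75) = 4/9, f(4.75) = 12/31, f(7.25) = 12/41, f(8.5) = 6/23.
On each subinterval the trapezoid contributes (Δx_i/2)·[f(x_{i-1}) + f(x_i)].
Sum ≈ 2.2302.

2.2302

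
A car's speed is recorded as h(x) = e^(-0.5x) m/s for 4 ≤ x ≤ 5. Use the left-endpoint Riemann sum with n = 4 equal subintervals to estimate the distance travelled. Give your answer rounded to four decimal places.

0.1133

Δx = (5 − 4)/4 = 0.25.
Left endpoints: 4, 4.25, 4.5, 4.75.
h(4) ≈ 0.1353, h(4.25) ≈ 0.1194, h(4.5) ≈ 0.1054, h(4.75) ≈ 0.0930.
Sum = Δx · [h(4) + h(4.25) + h(4.5) + h(4.75)].
Sum ≈ 0.1133.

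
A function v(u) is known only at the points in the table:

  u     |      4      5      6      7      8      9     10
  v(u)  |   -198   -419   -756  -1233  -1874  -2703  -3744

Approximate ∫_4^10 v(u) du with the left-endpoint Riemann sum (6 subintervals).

-7183

Δu = 1.
Sum = 1·[(-198) + (-419) + (-756) + (-1233) + (-1874) + (-2703)] = -7183.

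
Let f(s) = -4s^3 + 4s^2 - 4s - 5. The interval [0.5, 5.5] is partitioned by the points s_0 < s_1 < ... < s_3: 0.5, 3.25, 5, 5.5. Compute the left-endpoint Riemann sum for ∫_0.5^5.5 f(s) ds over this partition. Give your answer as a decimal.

-428.234375

Subinterval widths: 2.75, 1.75, 0.5.
Left endpoints: 0.5, 3.25, 5.
f(0.5) = -6.5, f(3.25) = -113.0625, f(5) = -425.
Sum = Σ Δs_i · f(s_i).
Sum = -428.234375.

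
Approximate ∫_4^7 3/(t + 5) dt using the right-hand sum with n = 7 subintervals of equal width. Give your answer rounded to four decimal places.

Δt = (7 − 4)/7 = 3/7.
Right endpoints: 31/7, 34/7, 37/7, 40/7, 43/7, 46/7, 7.
f(31/7) = 7/22, f(34/7) = 7/23, f(37/7) = 7/24, f(40/7) = 0.28, f(43/7) = 7/26, f(46/7) = 7/27, f(7) = 0.25.
Sum = Δt · [f(31/7) + f(34/7) + f(37/7) + ...].
Sum ≈ 0.8454.

0.8454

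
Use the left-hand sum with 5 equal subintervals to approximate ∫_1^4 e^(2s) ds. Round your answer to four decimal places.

Δs = (4 − 1)/5 = 0.6.
Left endpoints: 1, 1.6, 2.2, 2.8, 3.4.
f(1) ≈ 7.3891, f(1.6) ≈ 24.5325, f(2.2) ≈ 81.4509, f(2.8) ≈ 270.4264, f(3.4) ≈ 897.8473.
Sum = Δs · [f(1) + f(1.6) + f(2.2) + f(2.8) + f(3.4)].
Sum ≈ 768.9877.

768.9877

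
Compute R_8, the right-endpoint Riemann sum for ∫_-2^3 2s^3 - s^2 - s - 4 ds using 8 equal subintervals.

17.734375

Δs = (3 − (-2))/8 = 0.625.
Right endpoints: -1.375, -0.75, -0.125, 0.5, 1.125, 1.75, 2.375, 3.
f(-1.375) = -9.71484375, f(-0.75) = -4.65625, f(-0.125) = -3.89453125, f(0.5) = -4.5, f(1.125) = -3.54296875, f(1.75) = 1.90625, f(2.375) = 14.77734375, f(3) = 38.
Sum = Δs · [f(-1.375) + f(-0.75) + f(-0.125) + ...].
Sum = 17.734375.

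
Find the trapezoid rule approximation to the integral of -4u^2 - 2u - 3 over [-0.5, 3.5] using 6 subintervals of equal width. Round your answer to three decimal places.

Δu = (3.5 − (-0.5))/6 = 2/3.
f(-0.5) = -3, f(1/6) = -31/9, f(5/6) = -67/9, f(1.5) = -15, f(13/6) = -235/9, f(17/6) = -367/9, f(3.5) = -59.
T_6 = (Δu/2)·[f(u_0) + 2f(u_1) + ... + 2f(u_{5}) + f(u_6)].
Sum ≈ -82.519.

-82.519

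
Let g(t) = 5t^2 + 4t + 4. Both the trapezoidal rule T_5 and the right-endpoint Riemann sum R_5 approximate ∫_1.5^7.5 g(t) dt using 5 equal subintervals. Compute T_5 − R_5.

T_5 = 836.7.
R_5 = 1013.1.
T_5 − R_5 = -176.4.

-176.4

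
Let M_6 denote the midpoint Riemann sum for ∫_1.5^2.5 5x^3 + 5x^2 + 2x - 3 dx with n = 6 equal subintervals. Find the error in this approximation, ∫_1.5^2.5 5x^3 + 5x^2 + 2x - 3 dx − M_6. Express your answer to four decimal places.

Exact integral: ∫_1.5^2.5 f(x) dx ≈ 63.916667.
M_6 ≈ 63.835648.
Error ≈ 63.916667 − 63.835648 ≈ 0.0810.

0.0810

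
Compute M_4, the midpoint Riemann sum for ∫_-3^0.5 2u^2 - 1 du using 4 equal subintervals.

Δu = (0.5 − (-3))/4 = 0.875.
Midpoints: -2.5625, -1.6875, -0.8125, 0.0625.
f(-2.5625) = 12.1328125, f(-1.6875) = 4.6953125, f(-0.8125) = 0.3203125, f(0.0625) = -0.9921875.
Sum = Δu · [f(-2.5625) + f(-1.6875) + f(-0.8125) + f(0.0625)].
Sum = 14.13671875.

14.13671875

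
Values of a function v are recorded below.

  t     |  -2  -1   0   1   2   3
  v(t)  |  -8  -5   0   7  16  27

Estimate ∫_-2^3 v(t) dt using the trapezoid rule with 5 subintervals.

Δt = 1.
T_5 = (1/2)·[(-8) + 2·(-5) + 2·0 + 2·7 + 2·16 + 27] = 27.5.

27.5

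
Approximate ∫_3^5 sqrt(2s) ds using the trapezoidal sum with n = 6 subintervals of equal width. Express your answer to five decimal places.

5.64109

Δs = (5 − 3)/6 = 1/3.
f(3) ≈ 2.44949, f(10/3) ≈ 2.58199, f(11/3) ≈ 2.70801, f(4) ≈ 2.82843, f(13/3) ≈ 2.94392, f(14/3) ≈ 3.05505, f(5) ≈ 3.16228.
T_6 = (Δs/2)·[f(s_0) + 2f(s_1) + ... + 2f(s_{5}) + f(s_6)].
Sum ≈ 5.64109.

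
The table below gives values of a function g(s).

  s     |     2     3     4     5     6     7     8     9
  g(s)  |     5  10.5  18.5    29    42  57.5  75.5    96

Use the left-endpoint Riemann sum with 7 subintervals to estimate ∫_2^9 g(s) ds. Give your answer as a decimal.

238

Δs = 1.
Sum = 1·[5 + 10.5 + 18.5 + 29 + 42 + 57.5 + 75.5] = 238.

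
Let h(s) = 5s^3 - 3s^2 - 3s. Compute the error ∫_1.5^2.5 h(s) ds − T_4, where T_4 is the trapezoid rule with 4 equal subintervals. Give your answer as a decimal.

Exact integral: ∫_1.5^2.5 h(s) ds = 24.25.
T_4 = 24.53125.
Error = 24.25 − 24.53125 = -0.28125.

-0.28125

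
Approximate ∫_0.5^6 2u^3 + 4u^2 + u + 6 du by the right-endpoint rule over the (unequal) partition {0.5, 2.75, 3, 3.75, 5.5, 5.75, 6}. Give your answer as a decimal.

Subinterval widths: 2.25, 0.25, 0.75, 1.75, 0.25, 0.25.
Right endpoints: 2.75, 3, 3.75, 5.5, 5.75, 6.
f(2.75) = 80.59375, f(3) = 99, f(3.75) = 171.46875, f(5.5) = 465.25, f(5.75) = 524.21875, f(6) = 588.
Sum = Σ Δu_i · f(u_i).
Sum = 1426.9296875.

1426.9296875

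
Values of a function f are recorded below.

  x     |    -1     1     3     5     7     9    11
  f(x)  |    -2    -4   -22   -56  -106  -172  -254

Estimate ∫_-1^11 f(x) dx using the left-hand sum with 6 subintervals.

-724

Δx = 2.
Sum = 2·[(-2) + (-4) + (-22) + (-56) + (-106) + (-172)] = -724.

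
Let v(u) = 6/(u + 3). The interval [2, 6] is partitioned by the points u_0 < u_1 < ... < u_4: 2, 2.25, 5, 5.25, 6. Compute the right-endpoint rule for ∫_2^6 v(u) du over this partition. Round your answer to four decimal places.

3.0300

Subinterval widths: 0.25, 2.75, 0.25, 0.75.
Right endpoints: 2.25, 5, 5.25, 6.
v(2.25) = 8/7, v(5) = 0.75, v(5.25) = 8/11, v(6) = 2/3.
Sum = Σ Δu_i · v(u_i).
Sum ≈ 3.0300.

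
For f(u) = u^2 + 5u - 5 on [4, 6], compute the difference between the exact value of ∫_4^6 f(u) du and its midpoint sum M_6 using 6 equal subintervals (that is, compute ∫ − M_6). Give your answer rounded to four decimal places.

0.0185

Exact integral: ∫_4^6 f(u) du ≈ 90.666667.
M_6 ≈ 90.648148.
Error ≈ 90.666667 − 90.648148 ≈ 0.0185.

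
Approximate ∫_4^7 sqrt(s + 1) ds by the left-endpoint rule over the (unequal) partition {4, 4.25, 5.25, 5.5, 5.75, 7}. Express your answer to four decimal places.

7.3603

Subinterval widths: 0.25, 1, 0.25, 0.25, 1.25.
Left endpoints: 4, 4.25, 5.25, 5.5, 5.75.
f(4) ≈ 2.2361, f(4.25) ≈ 2.2913, f(5.25) ≈ 2.5000, f(5.5) ≈ 2.5495, f(5.75) ≈ 2.5981.
Sum = Σ Δs_i · f(s_i).
Sum ≈ 7.3603.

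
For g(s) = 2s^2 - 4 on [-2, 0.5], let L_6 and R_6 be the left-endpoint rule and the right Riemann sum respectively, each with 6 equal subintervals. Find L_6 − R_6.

3.125

L_6 ≈ -2.8761574.
R_6 ≈ -6.0011574.
L_6 − R_6 = 3.125.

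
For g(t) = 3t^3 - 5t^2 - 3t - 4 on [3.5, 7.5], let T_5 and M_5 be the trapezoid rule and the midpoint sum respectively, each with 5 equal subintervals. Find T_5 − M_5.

T_5 = 1565.82.
M_5 = 1537.34.
T_5 − M_5 = 28.48.

28.48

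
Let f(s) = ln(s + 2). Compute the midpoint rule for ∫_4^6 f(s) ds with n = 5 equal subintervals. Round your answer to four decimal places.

3.8853

Δs = (6 − 4)/5 = 0.4.
Midpoints: 4.2, 4.6, 5, 5.4, 5.8.
f(4.2) ≈ 1.8245, f(4.6) ≈ 1.8871, f(5) ≈ 1.9459, f(5.4) ≈ 2.0015, f(5.8) ≈ 2.0541.
Sum = Δs · [f(4.2) + f(4.6) + f(5) + f(5.4) + f(5.8)].
Sum ≈ 3.8853.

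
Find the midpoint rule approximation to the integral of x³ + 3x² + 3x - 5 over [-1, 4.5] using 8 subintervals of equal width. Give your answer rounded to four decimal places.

193.9784

Δx = (4.5 − (-1))/8 = 0.6875.
Midpoints: -0.65625, 0.03125, 0.71875, 1.40625, 2.09375, 2.78125, 3.46875, 4.15625.
f(-0.65625) = -195277/32768, f(0.03125) = -160671/32768, f(0.71875) = -30233/32768, f(1.40625) = 259925/32768, f(2.09375) = 773691/32768, f(2.78125) = 1574953/32768, f(3.46875) = 2727599/32768, f(4.15625) = 4295517/32768.
Sum = Δx · [f(-0.65625) + f(0.03125) + f(0.71875) + ...].
Sum ≈ 193.9784.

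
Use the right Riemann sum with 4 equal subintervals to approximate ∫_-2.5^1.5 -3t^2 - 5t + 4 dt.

Δt = (1.5 − (-2.5))/4 = 1.
Right endpoints: -1.5, -0.5, 0.5, 1.5.
f(-1.5) = 4.75, f(-0.5) = 5.75, f(0.5) = 0.75, f(1.5) = -10.25.
Sum = Δt · [f(-1.5) + f(-0.5) + f(0.5) + f(1.5)].
Sum = 1.

1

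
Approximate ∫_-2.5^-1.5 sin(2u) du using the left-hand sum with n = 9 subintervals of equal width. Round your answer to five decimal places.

Δu = (-1.5 − (-2.5))/9 = 1/9.
Left endpoints: -2.5, -43/18, -41/18, -13/6, -37/18, -35/18, -11/6, -31/18, -29/18.
f(-2.5) ≈ 0.95892, f(-43/18) ≈ 0.99786, f(-41/18) ≈ 0.98773, f(-13/6) ≈ 0.92901, f(-37/18) ≈ 0.82461, f(-35/18) ≈ 0.67966, f(-11/6) ≈ 0.50128, f(-31/18) ≈ 0.29824, f(-29/18) ≈ 0.08054.
Sum = Δu · [f(-2.5) + f(-43/18) + f(-41/18) + ...].
Sum ≈ 0.69532.

0.69532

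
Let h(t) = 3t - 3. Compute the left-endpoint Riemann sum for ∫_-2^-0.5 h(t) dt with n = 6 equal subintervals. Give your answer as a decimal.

-10.6875

Δt = (-0.5 − (-2))/6 = 0.25.
Left endpoints: -2, -1.75, -1.5, -1.25, -1, -0.75.
h(-2) = -9, h(-1.75) = -8.25, h(-1.5) = -7.5, h(-1.25) = -6.75, h(-1) = -6, h(-0.75) = -5.25.
Sum = Δt · [h(-2) + h(-1.75) + h(-1.5) + ...].
Sum = -10.6875.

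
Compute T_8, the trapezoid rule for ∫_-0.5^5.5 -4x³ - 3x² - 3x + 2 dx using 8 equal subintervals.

-1133.0625

Δx = (5.5 − (-0.5))/8 = 0.75.
f(-0.5) = 3.25, f(0.25) = 1, f(1) = -8, f(1.75) = -33.875, f(2.5) = -86.75, f(3.25) = -176.75, f(4) = -314, f(4.75) = -508.625, f(5.5) = -770.75.
T_8 = (Δx/2)·[f(x_0) + 2f(x_1) + ... + 2f(x_{7}) + f(x_8)].
Sum = -1133.0625.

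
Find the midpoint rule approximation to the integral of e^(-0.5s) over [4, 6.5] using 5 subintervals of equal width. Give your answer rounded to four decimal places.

0.1926

Δs = (6.5 − 4)/5 = 0.5.
Midpoints: 4.25, 4.75, 5.25, 5.75, 6.25.
f(4.25) ≈ 0.1194, f(4.75) ≈ 0.0930, f(5.25) ≈ 0.0724, f(5.75) ≈ 0.0564, f(6.25) ≈ 0.0439.
Sum = Δs · [f(4.25) + f(4.75) + f(5.25) + f(5.75) + f(6.25)].
Sum ≈ 0.1926.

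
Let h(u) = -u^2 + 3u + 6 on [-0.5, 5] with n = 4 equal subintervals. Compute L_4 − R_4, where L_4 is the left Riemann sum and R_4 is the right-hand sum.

11.34375

L_4 = 32.35546875.
R_4 = 21.01171875.
L_4 − R_4 = 11.34375.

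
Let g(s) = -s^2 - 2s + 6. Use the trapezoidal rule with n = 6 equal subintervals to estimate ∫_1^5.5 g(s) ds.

Δs = (5.5 − 1)/6 = 0.75.
g(1) = 3, g(1.75) = -0.5625, g(2.5) = -5.25, g(3.25) = -11.0625, g(4) = -18, g(4.75) = -26.0625, g(5.5) = -35.25.
T_6 = (Δs/2)·[g(s_0) + 2g(s_1) + ... + 2g(s_{5}) + g(s_6)].
Sum = -57.796875.

-57.796875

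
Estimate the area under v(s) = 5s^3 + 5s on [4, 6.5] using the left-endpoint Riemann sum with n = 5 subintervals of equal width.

Δs = (6.5 − 4)/5 = 0.5.
Left endpoints: 4, 4.5, 5, 5.5, 6.
v(4) = 340, v(4.5) = 478.125, v(5) = 650, v(5.5) = 859.375, v(6) = 1110.
Sum = Δs · [v(4) + v(4.5) + v(5) + v(5.5) + v(6)].
Sum = 1718.75.

1718.75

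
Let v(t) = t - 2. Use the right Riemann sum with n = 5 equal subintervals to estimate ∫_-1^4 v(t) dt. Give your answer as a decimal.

Δt = (4 − (-1))/5 = 1.
Right endpoints: 0, 1, 2, 3, 4.
v(0) = -2, v(1) = -1, v(2) = 0, v(3) = 1, v(4) = 2.
Sum = Δt · [v(0) + v(1) + v(2) + v(3) + v(4)].
Sum = 0.

0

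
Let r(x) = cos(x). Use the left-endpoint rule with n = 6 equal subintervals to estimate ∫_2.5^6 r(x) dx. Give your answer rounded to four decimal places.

Δx = (6 − 2.5)/6 = 7/12.
Left endpoints: 2.5, 37/12, 11/3, 4.25, 29/6, 65/12.
r(2.5) ≈ -0.8011, r(37/12) ≈ -0.9983, r(11/3) ≈ -0.8653, r(4.25) ≈ -0.4461, r(29/6) ≈ 0.1206, r(65/12) ≈ 0.6475.
Sum = Δx · [r(2.5) + r(37/12) + r(11/3) + ...].
Sum ≈ -1.3666.

-1.3666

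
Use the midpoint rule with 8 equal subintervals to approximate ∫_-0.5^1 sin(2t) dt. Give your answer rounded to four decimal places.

0.4810

Δt = (1 − (-0.5))/8 = 0.1875.
Midpoints: -0.40625, -0.21875, -0.03125, 0.15625, 0.34375, 0.53125, 0.71875, 0.90625.
f(-0.40625) ≈ -0.7260, f(-0.21875) ≈ -0.4237, f(-0.03125) ≈ -0.0625, f(0.15625) ≈ 0.3074, f(0.34375) ≈ 0.6346, f(0.53125) ≈ 0.8736, f(0.71875) ≈ 0.9911, f(0.90625) ≈ 0.9709.
Sum = Δt · [f(-0.40625) + f(-0.21875) + f(-0.03125) + ...].
Sum ≈ 0.4810.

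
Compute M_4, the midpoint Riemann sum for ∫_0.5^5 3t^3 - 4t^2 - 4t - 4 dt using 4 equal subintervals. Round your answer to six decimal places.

224.854980

Δt = (5 − 0.5)/4 = 1.125.
Midpoints: 1.0625, 2.1875, 3.3125, 4.4375.
f(1.0625) = -37549/4096, f(2.1875) = -1999/4096, f(3.3125) = 196199/4096, f(4.4375) = 662021/4096.
Sum = Δt · [f(1.0625) + f(2.1875) + f(3.3125) + f(4.4375)].
Sum ≈ 224.854980.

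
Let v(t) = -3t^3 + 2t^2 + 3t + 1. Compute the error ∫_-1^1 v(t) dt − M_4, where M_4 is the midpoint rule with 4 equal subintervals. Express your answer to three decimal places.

Exact integral: ∫_-1^1 v(t) dt ≈ 3.33333.
M_4 = 3.25.
Error ≈ 3.33333 − 3.25 ≈ 0.083.

0.083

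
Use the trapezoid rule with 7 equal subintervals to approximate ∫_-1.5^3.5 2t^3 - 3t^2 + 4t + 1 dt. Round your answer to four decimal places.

52.5255

Δt = (3.5 − (-1.5))/7 = 5/7.
f(-1.5) = -18.5, f(-11/14) = -1703/343, f(-1/14) = 479/686, f(9/14) = 982/343, f(19/14) = 4049/686, f(29/14) = 4867/343, f(39/14) = 22019/686, f(3.5) = 64.
T_7 = (Δt/2)·[f(t_0) + 2f(t_1) + ... + 2f(t_{6}) + f(t_7)].
Sum ≈ 52.5255.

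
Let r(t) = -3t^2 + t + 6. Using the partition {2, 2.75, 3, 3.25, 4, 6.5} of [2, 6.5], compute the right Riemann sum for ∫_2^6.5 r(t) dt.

Subinterval widths: 0.75, 0.25, 0.25, 0.75, 2.5.
Right endpoints: 2.75, 3, 3.25, 4, 6.5.
r(2.75) = -13.9375, r(3) = -18, r(3.25) = -22.4375, r(4) = -38, r(6.5) = -114.25.
Sum = Σ Δt_i · r(t_i).
Sum = -334.6875.

-334.6875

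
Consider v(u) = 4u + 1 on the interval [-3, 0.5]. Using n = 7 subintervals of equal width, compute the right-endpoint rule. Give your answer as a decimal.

Δu = (0.5 − (-3))/7 = 0.5.
Right endpoints: -2.5, -2, -1.5, -1, -0.5, 0, 0.5.
v(-2.5) = -9, v(-2) = -7, v(-1.5) = -5, v(-1) = -3, v(-0.5) = -1, v(0) = 1, v(0.5) = 3.
Sum = Δu · [v(-2.5) + v(-2) + v(-1.5) + ...].
Sum = -10.5.

-10.5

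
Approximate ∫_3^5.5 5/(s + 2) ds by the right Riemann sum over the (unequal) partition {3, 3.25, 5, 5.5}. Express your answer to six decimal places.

Subinterval widths: 0.25, 1.75, 0.5.
Right endpoints: 3.25, 5, 5.5.
f(3.25) = 20/21, f(5) = 5/7, f(5.5) = 2/3.
Sum = Σ Δs_i · f(s_i).
Sum ≈ 1.821429.

1.821429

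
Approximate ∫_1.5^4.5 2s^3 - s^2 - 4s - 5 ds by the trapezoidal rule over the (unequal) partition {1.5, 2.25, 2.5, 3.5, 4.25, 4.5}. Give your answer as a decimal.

Subinterval widths: 0.75, 0.25, 1, 0.75, 0.25.
f(1.5) = -6.5, f(2.25) = 3.71875, f(2.5) = 10, f(3.5) = 54.5, f(4.25) = 113.46875, f(4.5) = 139.
On each subinterval the trapezoid contributes (Δs_i/2)·[f(s_{i-1}) + f(s_i)].
Sum = 127.46875.

127.46875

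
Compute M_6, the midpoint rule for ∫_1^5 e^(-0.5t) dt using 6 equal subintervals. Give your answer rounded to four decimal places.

Δt = (5 − 1)/6 = 2/3.
Midpoints: 4/3, 2, 8/3, 10/3, 4, 14/3.
f(4/3) ≈ 0.5134, f(2) ≈ 0.3679, f(8/3) ≈ 0.2636, f(10/3) ≈ 0.1889, f(4) ≈ 0.1353, f(14/3) ≈ 0.0970.
Sum = Δt · [f(4/3) + f(2) + f(8/3) + ...].
Sum ≈ 1.0441.

1.0441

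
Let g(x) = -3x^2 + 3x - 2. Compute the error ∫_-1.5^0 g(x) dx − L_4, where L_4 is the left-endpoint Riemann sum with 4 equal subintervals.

2.21484375

Exact integral: ∫_-1.5^0 g(x) dx = -9.75.
L_4 = -11.96484375.
Error = -9.75 − (-11.96484375) = 2.21484375.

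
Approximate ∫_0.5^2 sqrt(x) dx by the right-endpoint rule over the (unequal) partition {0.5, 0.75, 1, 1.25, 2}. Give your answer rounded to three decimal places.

1.807

Subinterval widths: 0.25, 0.25, 0.25, 0.75.
Right endpoints: 0.75, 1, 1.25, 2.
f(0.75) ≈ 0.866, f(1) ≈ 1.000, f(1.25) ≈ 1.118, f(2) ≈ 1.414.
Sum = Σ Δx_i · f(x_i).
Sum ≈ 1.807.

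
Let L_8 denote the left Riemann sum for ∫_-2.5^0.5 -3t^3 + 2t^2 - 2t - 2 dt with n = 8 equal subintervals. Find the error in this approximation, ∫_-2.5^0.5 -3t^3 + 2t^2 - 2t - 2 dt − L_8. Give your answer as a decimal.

-13.0078125

Exact integral: ∫_-2.5^0.5 f(t) dt = 39.75.
L_8 = 52.7578125.
Error = 39.75 − 52.7578125 = -13.0078125.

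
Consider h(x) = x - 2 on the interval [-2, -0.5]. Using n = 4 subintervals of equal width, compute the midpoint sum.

-4.875

Δx = (-0.5 − (-2))/4 = 0.375.
Midpoints: -1.8125, -1.4375, -1.0625, -0.6875.
h(-1.8125) = -3.8125, h(-1.4375) = -3.4375, h(-1.0625) = -3.0625, h(-0.6875) = -2.6875.
Sum = Δx · [h(-1.8125) + h(-1.4375) + h(-1.0625) + h(-0.6875)].
Sum = -4.875.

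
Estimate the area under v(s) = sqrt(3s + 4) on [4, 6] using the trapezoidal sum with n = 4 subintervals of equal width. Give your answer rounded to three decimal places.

Δs = (6 − 4)/4 = 0.5.
v(4) ≈ 4.000, v(4.5) ≈ 4.183, v(5) ≈ 4.359, v(5.5) ≈ 4.528, v(6) ≈ 4.690.
T_4 = (Δs/2)·[v(s_0) + 2v(s_1) + 2v(s_2) + 2v(s_3) + v(s_4)].
Sum ≈ 8.708.

8.708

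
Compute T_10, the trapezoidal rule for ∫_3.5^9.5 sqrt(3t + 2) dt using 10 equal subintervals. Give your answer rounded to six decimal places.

27.605997

Δt = (9.5 − 3.5)/10 = 0.6.
f(3.5) ≈ 3.535534, f(4.1) ≈ 3.781534, f(4.7) ≈ 4.012481, f(5.3) ≈ 4.230839, f(5.9) ≈ 4.438468, f(6.5) ≈ 4.636809, f(7.1) ≈ 4.827007, f(7.7) ≈ 5.009990, f(8.3) ≈ 5.186521, f(8.9) ≈ 5.357238, f(9.5) ≈ 5.522681.
T_10 = (Δt/2)·[f(t_0) + 2f(t_1) + ... + 2f(t_{9}) + f(t_10)].
Sum ≈ 27.605997.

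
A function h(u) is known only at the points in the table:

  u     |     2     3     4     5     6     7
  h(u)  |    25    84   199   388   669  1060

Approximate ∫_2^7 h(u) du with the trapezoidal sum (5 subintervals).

Δu = 1.
T_5 = (1/2)·[25 + 2·84 + 2·199 + 2·388 + 2·669 + 1060] = 1882.5.

1882.5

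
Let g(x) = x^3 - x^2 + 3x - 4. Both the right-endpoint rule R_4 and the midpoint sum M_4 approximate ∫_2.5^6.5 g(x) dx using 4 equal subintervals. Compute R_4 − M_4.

130

R_4 = 514.
M_4 = 384.
R_4 − M_4 = 130.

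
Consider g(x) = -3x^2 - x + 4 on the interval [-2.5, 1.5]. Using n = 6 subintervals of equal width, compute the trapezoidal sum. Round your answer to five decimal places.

-1.88889

Δx = (1.5 − (-2.5))/6 = 2/3.
g(-2.5) = -12.25, g(-11/6) = -4.25, g(-7/6) = 13/12, g(-0.5) = 3.75, g(1/6) = 3.75, g(5/6) = 13/12, g(1.5) = -4.25.
T_6 = (Δx/2)·[g(x_0) + 2g(x_1) + ... + 2g(x_{5}) + g(x_6)].
Sum ≈ -1.88889.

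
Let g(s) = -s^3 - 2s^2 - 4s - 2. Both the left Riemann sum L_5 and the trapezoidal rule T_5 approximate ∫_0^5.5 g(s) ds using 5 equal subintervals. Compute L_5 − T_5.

L_5 = -285.67.
T_5 = -422.55125.
L_5 − T_5 = 136.88125.

136.88125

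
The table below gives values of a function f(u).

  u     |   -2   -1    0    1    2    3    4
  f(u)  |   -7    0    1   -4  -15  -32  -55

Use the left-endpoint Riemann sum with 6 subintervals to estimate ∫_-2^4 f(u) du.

-57

Δu = 1.
Sum = 1·[(-7) + 0 + 1 + (-4) + (-15) + (-32)] = -57.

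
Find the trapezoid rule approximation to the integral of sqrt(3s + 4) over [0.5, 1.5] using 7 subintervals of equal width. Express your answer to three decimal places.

Δs = (1.5 − 0.5)/7 = 1/7.
f(0.5) ≈ 2.345, f(9/14) ≈ 2.435, f(11/14) ≈ 2.521, f(13/14) ≈ 2.605, f(15/14) ≈ 2.686, f(17/14) ≈ 2.765, f(19/14) ≈ 2.841, f(1.5) ≈ 2.915.
T_7 = (Δs/2)·[f(s_0) + 2f(s_1) + ... + 2f(s_{6}) + f(s_7)].
Sum ≈ 2.640.

2.640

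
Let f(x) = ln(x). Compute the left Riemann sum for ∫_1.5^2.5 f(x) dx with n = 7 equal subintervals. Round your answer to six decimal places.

0.645588

Δx = (2.5 − 1.5)/7 = 1/7.
Left endpoints: 1.5, 23/14, 25/14, 27/14, 29/14, 31/14, 33/14.
f(1.5) ≈ 0.405465, f(23/14) ≈ 0.496437, f(25/14) ≈ 0.579818, f(27/14) ≈ 0.656780, f(29/14) ≈ 0.728239, f(31/14) ≈ 0.794930, f(33/14) ≈ 0.857450.
Sum = Δx · [f(1.5) + f(23/14) + f(25/14) + ...].
Sum ≈ 0.645588.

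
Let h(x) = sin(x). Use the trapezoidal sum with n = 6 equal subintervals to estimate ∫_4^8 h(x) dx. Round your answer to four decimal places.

Δx = (8 − 4)/6 = 2/3.
h(4) ≈ -0.7568, h(14/3) ≈ -0.9990, h(16/3) ≈ -0.8133, h(6) ≈ -0.2794, h(20/3) ≈ 0.3742, h(22/3) ≈ 0.8675, h(8) ≈ 0.9894.
T_6 = (Δx/2)·[h(x_0) + 2h(x_1) + ... + 2h(x_{5}) + h(x_6)].
Sum ≈ -0.4892.

-0.4892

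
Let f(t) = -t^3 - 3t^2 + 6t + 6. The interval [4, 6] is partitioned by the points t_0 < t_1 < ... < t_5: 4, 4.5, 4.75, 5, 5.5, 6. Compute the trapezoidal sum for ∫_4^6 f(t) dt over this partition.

-341.23046875

Subinterval widths: 0.5, 0.25, 0.25, 0.5, 0.5.
f(4) = -82, f(4.5) = -118.875, f(4.75) = -140.359375, f(5) = -164, f(5.5) = -218.125, f(6) = -282.
On each subinterval the trapezoid contributes (Δt_i/2)·[f(t_{i-1}) + f(t_i)].
Sum = -341.23046875.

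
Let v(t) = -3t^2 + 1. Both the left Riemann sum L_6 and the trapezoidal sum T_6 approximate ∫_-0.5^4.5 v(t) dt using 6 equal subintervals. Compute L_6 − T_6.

L_6 ≈ -62.986111.
T_6 ≈ -87.986111.
L_6 − T_6 = 25.

25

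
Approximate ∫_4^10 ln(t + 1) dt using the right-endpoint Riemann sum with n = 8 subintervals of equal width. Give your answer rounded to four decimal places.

12.6202

Δt = (10 − 4)/8 = 0.75.
Right endpoints: 4.75, 5.5, 6.25, 7, 7.75, 8.5, 9.25, 10.
f(4.75) ≈ 1.7492, f(5.5) ≈ 1.8718, f(6.25) ≈ 1.9810, f(7) ≈ 2.0794, f(7.75) ≈ 2.1691, f(8.5) ≈ 2.2513, f(9.25) ≈ 2.3273, f(10) ≈ 2.3979.
Sum = Δt · [f(4.75) + f(5.5) + f(6.25) + ...].
Sum ≈ 12.6202.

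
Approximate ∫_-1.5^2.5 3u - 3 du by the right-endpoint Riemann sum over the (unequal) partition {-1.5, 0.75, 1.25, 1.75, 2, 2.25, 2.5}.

Subinterval widths: 2.25, 0.5, 0.5, 0.25, 0.25, 0.25.
Right endpoints: 0.75, 1.25, 1.75, 2, 2.25, 2.5.
f(0.75) = -0.75, f(1.25) = 0.75, f(1.75) = 2.25, f(2) = 3, f(2.25) = 3.75, f(2.5) = 4.5.
Sum = Σ Δu_i · f(u_i).
Sum = 2.625.

2.625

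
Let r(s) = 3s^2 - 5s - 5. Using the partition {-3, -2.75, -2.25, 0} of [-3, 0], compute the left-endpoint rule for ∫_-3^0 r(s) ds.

73.203125

Subinterval widths: 0.25, 0.5, 2.25.
Left endpoints: -3, -2.75, -2.25.
r(-3) = 37, r(-2.75) = 31.4375, r(-2.25) = 21.4375.
Sum = Σ Δs_i · r(s_i).
Sum = 73.203125.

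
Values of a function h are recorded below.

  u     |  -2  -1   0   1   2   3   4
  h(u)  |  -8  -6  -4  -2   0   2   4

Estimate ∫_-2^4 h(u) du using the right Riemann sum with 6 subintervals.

-6

Δu = 1.
Sum = 1·[(-6) + (-4) + (-2) + 0 + 2 + 4] = -6.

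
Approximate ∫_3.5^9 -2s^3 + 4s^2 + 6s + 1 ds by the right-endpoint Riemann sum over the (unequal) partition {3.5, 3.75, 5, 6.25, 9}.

Subinterval widths: 0.25, 1.25, 1.25, 2.75.
Right endpoints: 3.75, 5, 6.25, 9.
f(3.75) = -25.71875, f(5) = -119, f(6.25) = -293.53125, f(9) = -1079.
Sum = Σ Δs_i · f(s_i).
Sum = -3489.34375.

-3489.34375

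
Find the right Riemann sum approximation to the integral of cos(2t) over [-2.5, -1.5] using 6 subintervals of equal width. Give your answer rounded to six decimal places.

-0.651058

Δt = (-1.5 − (-2.5))/6 = 1/6.
Right endpoints: -7/3, -13/6, -2, -11/6, -5/3, -1.5.
f(-7/3) ≈ -0.045706, f(-13/6) ≈ -0.370043, f(-2) ≈ -0.653644, f(-11/6) ≈ -0.865287, f(-5/3) ≈ -0.981674, f(-1.5) ≈ -0.989992.
Sum = Δt · [f(-7/3) + f(-13/6) + f(-2) + ...].
Sum ≈ -0.651058.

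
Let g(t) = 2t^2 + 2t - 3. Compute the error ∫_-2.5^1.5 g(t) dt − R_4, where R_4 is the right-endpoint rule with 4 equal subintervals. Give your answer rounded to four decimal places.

Exact integral: ∫_-2.5^1.5 g(t) dt ≈ -3.333333.
R_4 = -2.
Error ≈ -3.333333 − (-2) ≈ -1.3333.

-1.3333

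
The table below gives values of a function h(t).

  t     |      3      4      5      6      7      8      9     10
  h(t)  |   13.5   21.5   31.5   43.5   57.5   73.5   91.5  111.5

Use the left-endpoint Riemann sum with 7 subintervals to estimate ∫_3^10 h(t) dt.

Δt = 1.
Sum = 1·[13.5 + 21.5 + 31.5 + 43.5 + 57.5 + 73.5 + 91.5] = 332.5.

332.5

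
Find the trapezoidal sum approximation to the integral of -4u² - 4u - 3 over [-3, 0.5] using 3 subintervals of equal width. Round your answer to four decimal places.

Δu = (0.5 − (-3))/3 = 7/6.
f(-3) = -27, f(-11/6) = -82/9, f(-2/3) = -19/9, f(0.5) = -6.
T_3 = (Δu/2)·[f(u_0) + 2f(u_1) + 2f(u_2) + f(u_3)].
Sum ≈ -32.3426.

-32.3426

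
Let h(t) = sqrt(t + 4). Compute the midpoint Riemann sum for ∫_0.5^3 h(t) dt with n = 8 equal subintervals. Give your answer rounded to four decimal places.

5.9831

Δt = (3 − 0.5)/8 = 0.3125.
Midpoints: 0.65625, 0.96875, 1.28125, 1.59375, 1.90625, 2.21875, 2.53125, 2.84375.
h(0.65625) ≈ 2.1578, h(0.96875) ≈ 2.2291, h(1.28125) ≈ 2.2981, h(1.59375) ≈ 2.3651, h(1.90625) ≈ 2.4303, h(2.21875) ≈ 2.4937, h(2.53125) ≈ 2.5556, h(2.84375) ≈ 2.6161.
Sum = Δt · [h(0.65625) + h(0.96875) + h(1.28125) + ...].
Sum ≈ 5.9831.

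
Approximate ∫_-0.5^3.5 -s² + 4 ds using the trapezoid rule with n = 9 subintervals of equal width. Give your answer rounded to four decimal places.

1.5350

Δs = (3.5 − (-0.5))/9 = 4/9.
f(-0.5) = 3.75, f(-1/18) = 1295/324, f(7/18) = 1247/324, f(5/6) = 119/36, f(23/18) = 767/324, f(31/18) = 335/324, f(13/6) = -25/36, f(47/18) = -913/324, f(55/18) = -1729/324, f(3.5) = -8.25.
T_9 = (Δs/2)·[f(s_0) + 2f(s_1) + ... + 2f(s_{8}) + f(s_9)].
Sum ≈ 1.5350.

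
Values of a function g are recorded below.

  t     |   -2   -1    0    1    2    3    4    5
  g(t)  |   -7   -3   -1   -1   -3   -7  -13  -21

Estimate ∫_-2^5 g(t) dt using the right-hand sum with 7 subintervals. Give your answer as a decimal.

-49

Δt = 1.
Sum = 1·[(-3) + (-1) + (-1) + (-3) + (-7) + (-13) + (-21)] = -49.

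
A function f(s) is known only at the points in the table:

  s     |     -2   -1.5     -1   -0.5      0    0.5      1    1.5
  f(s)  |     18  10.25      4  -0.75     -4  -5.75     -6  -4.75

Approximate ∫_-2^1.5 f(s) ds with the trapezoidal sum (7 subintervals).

Δs = 0.5.
T_7 = (0.5/2)·[18 + 2·10.25 + 2·4 + 2·(-0.75) + 2·(-4) + 2·(-5.75) + 2·(-6) + (-4.75)] = 2.1875.

2.1875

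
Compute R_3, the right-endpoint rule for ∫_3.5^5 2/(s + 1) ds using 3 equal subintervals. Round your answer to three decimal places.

Δs = (5 − 3.5)/3 = 0.5.
Right endpoints: 4, 4.5, 5.
f(4) = 0.4, f(4.5) = 4/11, f(5) = 1/3.
Sum = Δs · [f(4) + f(4.5) + f(5)].
Sum ≈ 0.548.

0.548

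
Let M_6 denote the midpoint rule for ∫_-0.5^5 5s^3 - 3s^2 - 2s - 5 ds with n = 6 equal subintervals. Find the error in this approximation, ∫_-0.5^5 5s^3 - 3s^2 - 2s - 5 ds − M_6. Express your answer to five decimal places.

11.84266

Exact integral: ∫_-0.5^5 f(s) ds = 603.796875.
M_6 ≈ 591.9542101.
Error ≈ 603.796875 − 591.9542101 ≈ 11.84266.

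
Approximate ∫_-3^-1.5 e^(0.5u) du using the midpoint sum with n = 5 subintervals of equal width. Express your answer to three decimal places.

Δu = (-1.5 − (-3))/5 = 0.3.
Midpoints: -2.85, -2.55, -2.25, -1.95, -1.65.
f(-2.85) ≈ 0.241, f(-2.55) ≈ 0.279, f(-2.25) ≈ 0.325, f(-1.95) ≈ 0.377, f(-1.65) ≈ 0.438.
Sum = Δu · [f(-2.85) + f(-2.55) + f(-2.25) + f(-1.95) + f(-1.65)].
Sum ≈ 0.498.

0.498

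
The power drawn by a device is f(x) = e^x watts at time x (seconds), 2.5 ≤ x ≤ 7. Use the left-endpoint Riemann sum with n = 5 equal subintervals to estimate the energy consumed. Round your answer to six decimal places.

Δx = (7 − 2.5)/5 = 0.9.
Left endpoints: 2.5, 3.4, 4.3, 5.2, 6.1.
f(2.5) ≈ 12.182494, f(3.4) ≈ 29.964100, f(4.3) ≈ 73.699794, f(5.2) ≈ 181.272242, f(6.1) ≈ 445.857770.
Sum = Δx · [f(2.5) + f(3.4) + f(4.3) + f(5.2) + f(6.1)].
Sum ≈ 668.678760.

668.678760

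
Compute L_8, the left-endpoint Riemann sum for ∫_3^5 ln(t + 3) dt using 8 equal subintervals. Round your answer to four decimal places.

3.8488

Δt = (5 − 3)/8 = 0.25.
Left endpoints: 3, 3.25, 3.5, 3.75, 4, 4.25, 4.5, 4.75.
f(3) ≈ 1.7918, f(3.25) ≈ 1.8326, f(3.5) ≈ 1.8718, f(3.75) ≈ 1.9095, f(4) ≈ 1.9459, f(4.25) ≈ 1.9810, f(4.5) ≈ 2.0149, f(4.75) ≈ 2.0477.
Sum = Δt · [f(3) + f(3.25) + f(3.5) + ...].
Sum ≈ 3.8488.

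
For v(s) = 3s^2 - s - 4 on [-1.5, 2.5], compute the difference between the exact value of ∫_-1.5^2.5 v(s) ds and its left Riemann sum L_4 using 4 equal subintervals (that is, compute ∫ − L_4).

2

Exact integral: ∫_-1.5^2.5 v(s) ds = 1.
L_4 = -1.
Error = 1 − (-1) = 2.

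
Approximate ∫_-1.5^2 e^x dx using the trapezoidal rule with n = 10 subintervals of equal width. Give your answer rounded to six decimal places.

7.238929

Δx = (2 − (-1.5))/10 = 0.35.
f(-1.5) ≈ 0.223130, f(-1.15) ≈ 0.316637, f(-0.8) ≈ 0.449329, f(-0.45) ≈ 0.637628, f(-0.1) ≈ 0.904837, f(0.25) ≈ 1.284025, f(0.6) ≈ 1.822119, f(0.95) ≈ 2.585710, f(1.3) ≈ 3.669297, f(1.65) ≈ 5.206980, f(2) ≈ 7.389056.
T_10 = (Δx/2)·[f(x_0) + 2f(x_1) + ... + 2f(x_{9}) + f(x_10)].
Sum ≈ 7.238929.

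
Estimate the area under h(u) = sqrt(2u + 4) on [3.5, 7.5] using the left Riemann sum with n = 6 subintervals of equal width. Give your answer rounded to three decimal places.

15.095

Δu = (7.5 − 3.5)/6 = 2/3.
Left endpoints: 3.5, 25/6, 29/6, 5.5, 37/6, 41/6.
h(3.5) ≈ 3.317, h(25/6) ≈ 3.512, h(29/6) ≈ 3.697, h(5.5) ≈ 3.873, h(37/6) ≈ 4.041, h(41/6) ≈ 4.203.
Sum = Δu · [h(3.5) + h(25/6) + h(29/6) + ...].
Sum ≈ 15.095.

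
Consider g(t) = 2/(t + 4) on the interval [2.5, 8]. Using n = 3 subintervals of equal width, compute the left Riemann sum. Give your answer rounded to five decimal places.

1.36476

Δt = (8 − 2.5)/3 = 11/6.
Left endpoints: 2.5, 13/3, 37/6.
g(2.5) = 4/13, g(13/3) = 0.24, g(37/6) = 12/61.
Sum = Δt · [g(2.5) + g(13/3) + g(37/6)].
Sum ≈ 1.36476.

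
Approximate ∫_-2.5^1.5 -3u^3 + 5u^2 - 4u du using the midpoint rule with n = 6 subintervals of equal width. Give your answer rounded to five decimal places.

63.75926

Δu = (1.5 − (-2.5))/6 = 2/3.
Midpoints: -13/6, -1.5, -5/6, -1/6, 0.5, 7/6.
f(-13/6) = 4511/72, f(-1.5) = 27.375, f(-5/6) = 205/24, f(-1/6) = 59/72, f(0.5) = -1.125, f(7/6) = -2.625.
Sum = Δu · [f(-13/6) + f(-1.5) + f(-5/6) + ...].
Sum ≈ 63.75926.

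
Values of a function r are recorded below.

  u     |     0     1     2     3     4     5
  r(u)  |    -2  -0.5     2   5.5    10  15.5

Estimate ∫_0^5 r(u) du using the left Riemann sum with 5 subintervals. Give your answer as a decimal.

Δu = 1.
Sum = 1·[(-2) + (-0.5) + 2 + 5.5 + 10] = 15.

15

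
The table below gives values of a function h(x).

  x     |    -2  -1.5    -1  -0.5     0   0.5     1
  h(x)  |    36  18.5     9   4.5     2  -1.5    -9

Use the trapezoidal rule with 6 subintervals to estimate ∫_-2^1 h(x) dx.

23

Δx = 0.5.
T_6 = (0.5/2)·[36 + 2·18.5 + 2·9 + 2·4.5 + 2·2 + 2·(-1.5) + (-9)] = 23.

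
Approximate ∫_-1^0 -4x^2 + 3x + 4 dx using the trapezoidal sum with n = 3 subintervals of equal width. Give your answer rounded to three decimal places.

Δx = (0 − (-1))/3 = 1/3.
f(-1) = -3, f(-2/3) = 2/9, f(-1/3) = 23/9, f(0) = 4.
T_3 = (Δx/2)·[f(x_0) + 2f(x_1) + 2f(x_2) + f(x_3)].
Sum ≈ 1.093.

1.093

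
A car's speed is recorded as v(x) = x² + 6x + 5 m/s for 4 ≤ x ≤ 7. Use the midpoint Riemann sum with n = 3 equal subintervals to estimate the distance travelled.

Δx = (7 − 4)/3 = 1.
Midpoints: 4.5, 5.5, 6.5.
v(4.5) = 52.25, v(5.5) = 68.25, v(6.5) = 86.25.
Sum = Δx · [v(4.5) + v(5.5) + v(6.5)].
Sum = 206.75.

206.75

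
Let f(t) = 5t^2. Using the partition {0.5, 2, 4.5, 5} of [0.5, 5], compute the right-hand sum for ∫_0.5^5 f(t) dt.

345.625

Subinterval widths: 1.5, 2.5, 0.5.
Right endpoints: 2, 4.5, 5.
f(2) = 20, f(4.5) = 101.25, f(5) = 125.
Sum = Σ Δt_i · f(t_i).
Sum = 345.625.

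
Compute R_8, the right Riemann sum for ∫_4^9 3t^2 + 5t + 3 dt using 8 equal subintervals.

Δt = (9 − 4)/8 = 0.625.
Right endpoints: 4.625, 5.25, 5.875, 6.5, 7.125, 7.75, 8.375, 9.
f(4.625) = 90.296875, f(5.25) = 111.9375, f(5.875) = 135.921875, f(6.5) = 162.25, f(7.125) = 190.921875, f(7.75) = 221.9375, f(8.375) = 255.296875, f(9) = 291.
Sum = Δt · [f(4.625) + f(5.25) + f(5.875) + ...].
Sum = 912.2265625.

912.2265625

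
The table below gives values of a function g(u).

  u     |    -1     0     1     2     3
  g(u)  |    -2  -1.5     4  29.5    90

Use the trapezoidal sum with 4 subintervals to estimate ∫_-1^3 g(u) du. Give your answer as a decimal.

Δu = 1.
T_4 = (1/2)·[(-2) + 2·(-1.5) + 2·4 + 2·29.5 + 90] = 76.

76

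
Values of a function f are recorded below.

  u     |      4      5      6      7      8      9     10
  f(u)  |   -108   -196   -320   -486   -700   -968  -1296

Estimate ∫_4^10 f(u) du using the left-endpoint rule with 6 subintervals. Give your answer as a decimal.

Δu = 1.
Sum = 1·[(-108) + (-196) + (-320) + (-486) + (-700) + (-968)] = -2778.

-2778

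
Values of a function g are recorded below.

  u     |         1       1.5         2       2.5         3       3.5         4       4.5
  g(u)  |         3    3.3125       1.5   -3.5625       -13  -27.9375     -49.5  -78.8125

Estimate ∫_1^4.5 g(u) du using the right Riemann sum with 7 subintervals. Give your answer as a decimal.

Δu = 0.5.
Sum = 0.5·[3.3125 + 1.5 + (-3.5625) + (-13) + (-27.9375) + (-49.5) + (-78.8125)] = -84.

-84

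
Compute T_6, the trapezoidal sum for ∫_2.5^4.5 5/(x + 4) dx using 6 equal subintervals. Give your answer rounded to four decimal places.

Δx = (4.5 − 2.5)/6 = 1/3.
f(2.5) = 10/13, f(17/6) = 30/41, f(19/6) = 30/43, f(3.5) = 2/3, f(23/6) = 30/47, f(25/6) = 30/49, f(4.5) = 10/17.
T_6 = (Δx/2)·[f(x_0) + 2f(x_1) + ... + 2f(x_{5}) + f(x_6)].
Sum ≈ 1.3418.

1.3418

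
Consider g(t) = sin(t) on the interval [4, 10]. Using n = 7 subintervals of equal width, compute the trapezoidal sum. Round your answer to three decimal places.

0.174

Δt = (10 − 4)/7 = 6/7.
g(4) ≈ -0.757, g(34/7) ≈ -0.990, g(40/7) ≈ -0.539, g(46/7) ≈ 0.284, g(52/7) ≈ 0.911, g(58/7) ≈ 0.908, g(64/7) ≈ 0.278, g(10) ≈ -0.544.
T_7 = (Δt/2)·[g(t_0) + 2g(t_1) + ... + 2g(t_{6}) + g(t_7)].
Sum ≈ 0.174.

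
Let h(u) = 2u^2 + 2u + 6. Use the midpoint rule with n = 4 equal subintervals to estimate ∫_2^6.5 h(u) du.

Δu = (6.5 − 2)/4 = 1.125.
Midpoints: 2.5625, 3.6875, 4.8125, 5.9375.
h(2.5625) = 24.2578125, h(3.6875) = 40.5703125, h(4.8125) = 61.9453125, h(5.9375) = 88.3828125.
Sum = Δu · [h(2.5625) + h(3.6875) + h(4.8125) + h(5.9375)].
Sum = 242.05078125.

242.05078125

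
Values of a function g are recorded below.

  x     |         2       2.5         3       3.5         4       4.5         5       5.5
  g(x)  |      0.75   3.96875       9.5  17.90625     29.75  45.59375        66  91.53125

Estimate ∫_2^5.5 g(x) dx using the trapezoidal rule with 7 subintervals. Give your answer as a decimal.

109.4296875

Δx = 0.5.
T_7 = (0.5/2)·[0.75 + 2·3.96875 + 2·9.5 + 2·17.90625 + 2·29.75 + 2·45.59375 + 2·66 + 91.53125] = 109.4296875.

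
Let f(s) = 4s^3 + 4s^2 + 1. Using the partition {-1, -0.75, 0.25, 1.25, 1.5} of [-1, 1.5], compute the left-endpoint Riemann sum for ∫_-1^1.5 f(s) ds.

6.890625

Subinterval widths: 0.25, 1, 1, 0.25.
Left endpoints: -1, -0.75, 0.25, 1.25.
f(-1) = 1, f(-0.75) = 1.5625, f(0.25) = 1.3125, f(1.25) = 15.0625.
Sum = Σ Δs_i · f(s_i).
Sum = 6.890625.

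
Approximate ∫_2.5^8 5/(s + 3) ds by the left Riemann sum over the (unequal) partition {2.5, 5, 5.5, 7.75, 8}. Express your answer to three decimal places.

4.025

Subinterval widths: 2.5, 0.5, 2.25, 0.25.
Left endpoints: 2.5, 5, 5.5, 7.75.
f(2.5) = 10/11, f(5) = 0.625, f(5.5) = 10/17, f(7.75) = 20/43.
Sum = Σ Δs_i · f(s_i).
Sum ≈ 4.025.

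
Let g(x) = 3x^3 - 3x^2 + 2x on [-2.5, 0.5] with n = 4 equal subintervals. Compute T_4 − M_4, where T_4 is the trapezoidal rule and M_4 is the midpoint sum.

T_4 = -54.375.
M_4 = -49.3125.
T_4 − M_4 = -5.0625.

-5.0625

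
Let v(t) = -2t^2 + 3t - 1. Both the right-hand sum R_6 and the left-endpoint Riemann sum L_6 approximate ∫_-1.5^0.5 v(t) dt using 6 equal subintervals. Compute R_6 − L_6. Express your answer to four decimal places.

3.3333

R_6 ≈ -5.740741.
L_6 ≈ -9.074074.
R_6 − L_6 ≈ 3.3333.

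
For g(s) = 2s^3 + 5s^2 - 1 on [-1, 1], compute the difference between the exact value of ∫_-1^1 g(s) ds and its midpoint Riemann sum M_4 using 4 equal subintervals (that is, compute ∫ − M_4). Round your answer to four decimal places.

0.2083

Exact integral: ∫_-1^1 g(s) ds ≈ 1.333333.
M_4 = 1.125.
Error ≈ 1.333333 − 1.125 ≈ 0.2083.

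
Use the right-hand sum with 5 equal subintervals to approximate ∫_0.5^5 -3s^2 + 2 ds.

-151.11

Δs = (5 − 0.5)/5 = 0.9.
Right endpoints: 1.4, 2.3, 3.2, 4.1, 5.
f(1.4) = -3.88, f(2.3) = -13.87, f(3.2) = -28.72, f(4.1) = -48.43, f(5) = -73.
Sum = Δs · [f(1.4) + f(2.3) + f(3.2) + f(4.1) + f(5)].
Sum = -151.11.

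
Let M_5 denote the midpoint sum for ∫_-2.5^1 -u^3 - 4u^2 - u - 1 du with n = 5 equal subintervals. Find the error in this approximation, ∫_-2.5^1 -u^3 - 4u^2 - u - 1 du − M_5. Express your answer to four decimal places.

-0.2501

Exact integral: ∫_-2.5^1 f(u) du ≈ -13.526042.
M_5 = -13.2759375.
Error ≈ -13.526042 − (-13.2759375) ≈ -0.2501.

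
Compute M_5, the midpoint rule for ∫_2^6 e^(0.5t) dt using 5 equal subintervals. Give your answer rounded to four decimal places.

34.5040

Δt = (6 − 2)/5 = 0.8.
Midpoints: 2.4, 3.2, 4, 4.8, 5.6.
f(2.4) ≈ 3.3201, f(3.2) ≈ 4.9530, f(4) ≈ 7.3891, f(4.8) ≈ 11.0232, f(5.6) ≈ 16.4446.
Sum = Δt · [f(2.4) + f(3.2) + f(4) + f(4.8) + f(5.6)].
Sum ≈ 34.5040.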